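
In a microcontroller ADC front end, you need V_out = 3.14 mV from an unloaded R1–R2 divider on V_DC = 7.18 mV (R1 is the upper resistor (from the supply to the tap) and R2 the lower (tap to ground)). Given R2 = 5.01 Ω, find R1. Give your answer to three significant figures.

The divider ratio is R2/(R1+R2) = 3.14/7.18 = 0.4373.
R1 = R2·(1/k − 1) = 5.01 × 1.287 = 6.446 Ω.

R1 ≈ 6.45 Ω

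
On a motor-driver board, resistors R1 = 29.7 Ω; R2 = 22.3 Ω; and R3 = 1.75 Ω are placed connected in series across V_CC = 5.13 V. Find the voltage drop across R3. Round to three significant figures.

Series total: ΣR = 29.7 + 22.3 + 1.75 = 53.75 Ω.
By the voltage-divider rule, V = 5.13 × 1.750/53.75 = 0.1670 V.

V ≈ 0.167 V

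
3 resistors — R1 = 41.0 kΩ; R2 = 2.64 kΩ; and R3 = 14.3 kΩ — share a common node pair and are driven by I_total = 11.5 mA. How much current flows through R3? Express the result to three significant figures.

Total conductance ΣG = 1/41.0 + 1/2.64 + 1/14.3 = 0.4731 (units of 1/kΩ).
By the current-divider rule, I = I_total · G_k/ΣG = 11.5 × 0.1478 = 1.700 mA.

I ≈ 1.70 mA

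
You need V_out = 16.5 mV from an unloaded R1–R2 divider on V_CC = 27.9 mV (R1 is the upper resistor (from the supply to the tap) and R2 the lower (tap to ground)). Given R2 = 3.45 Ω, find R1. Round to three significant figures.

Required fraction k = V_out/V_CC = 0.5914.
R1 = R2·(1/k − 1) = 3.45 × 0.6909 = 2.384 Ω.

R1 ≈ 2.38 Ω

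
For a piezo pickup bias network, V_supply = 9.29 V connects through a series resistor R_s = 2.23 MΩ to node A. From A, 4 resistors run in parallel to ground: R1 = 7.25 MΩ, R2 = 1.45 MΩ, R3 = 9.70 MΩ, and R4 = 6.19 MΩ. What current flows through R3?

I ≈ 0.279 µA

Combine the parallel branches: R_p = (1/7.25 + 1/1.45 + 1/9.70 + 1/6.19)⁻¹ = 0.9156 MΩ.
Node voltage V_A = V_supply · R_p/(R_s + R_p) = 9.29 × 0.2911 = 2.704 V.
I(R3) = V_A / R3 = 2.704/9.70 = 0.2788 µA.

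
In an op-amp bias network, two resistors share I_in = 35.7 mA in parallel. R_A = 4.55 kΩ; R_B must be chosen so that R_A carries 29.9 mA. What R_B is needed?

In a two-way split, I_A/I_in = R_B/(R_A + R_B).
29.9/35.7 = R_B/(R_A + R_B) → R_B = R_A · (0.8375)/(1 − 0.8375) = 4.55 × 5.155 = 23.46 kΩ.

R_B ≈ 23.5 kΩ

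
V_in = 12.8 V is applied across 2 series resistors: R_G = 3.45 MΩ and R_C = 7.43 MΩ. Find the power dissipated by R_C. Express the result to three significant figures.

Series current I = V_in/ΣR = 12.8/10.88 = 1.176 µA.
P(R_C) = I²·R_C = (1.176)² × 7.43 = 10.28 µW.

P ≈ 10.3 µW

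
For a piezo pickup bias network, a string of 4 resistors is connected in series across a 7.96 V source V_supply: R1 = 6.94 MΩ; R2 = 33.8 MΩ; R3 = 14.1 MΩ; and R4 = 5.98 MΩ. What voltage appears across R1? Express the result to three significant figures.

V ≈ 0.908 V

Total series resistance ΣR = 6.94 + 33.8 + 14.1 + 5.98 = 60.82 MΩ.
Voltage divider: V = V_supply · (6.940 / 60.82) = 7.96 × 0.1141 = 0.9083 V.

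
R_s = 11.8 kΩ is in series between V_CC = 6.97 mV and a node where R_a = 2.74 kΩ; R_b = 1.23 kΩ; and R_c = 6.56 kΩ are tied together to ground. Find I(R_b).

Parallel bank: R_p = 1/(1/2.74 + 1/1.23 + 1/6.56) = 0.7516 kΩ.
V_A = 6.97 × 0.7516/12.55 = 0.4174 mV.
I(R_b) = V_A / R_b = 0.4174/1.23 = 0.3393 µA.

I ≈ 0.339 µA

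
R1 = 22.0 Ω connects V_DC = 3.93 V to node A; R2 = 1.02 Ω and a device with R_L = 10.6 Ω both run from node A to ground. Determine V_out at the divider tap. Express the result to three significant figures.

V_out ≈ 0.159 V

First combine the lower leg with the load: R2 ‖ R_L = 0.9305 Ω.
Then V_out = V_DC · R2'/(R1 + R2') = 3.93 × 0.9305/22.93 = 0.1595 V.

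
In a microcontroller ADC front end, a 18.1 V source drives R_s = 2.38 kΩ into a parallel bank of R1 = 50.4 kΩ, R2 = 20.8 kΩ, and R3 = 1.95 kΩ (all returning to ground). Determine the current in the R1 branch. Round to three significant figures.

Parallel bank: R_p = 1/(1/50.4 + 1/20.8 + 1/1.95) = 1.722 kΩ.
V_A = 18.1 × 1.722/4.102 = 7.598 V.
I(R1) = V_A / R1 = 7.598/50.4 = 0.1508 mA.
(Check via current divider: I_total = 4.413 mA; share G_k/ΣG = 0.03417 → same result.)

I ≈ 0.151 mA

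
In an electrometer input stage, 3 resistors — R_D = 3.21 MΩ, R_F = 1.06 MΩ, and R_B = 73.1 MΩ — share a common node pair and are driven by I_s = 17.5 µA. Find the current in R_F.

Total conductance ΣG = 1/3.21 + 1/1.06 + 1/73.1 = 1.269 (units of 1/MΩ).
Current divider: I(R_F) = I_s · G_k/ΣG = 17.5 × (0.9434/1.269) = 17.5 × 0.7436 = 13.01 µA.

I ≈ 13.0 µA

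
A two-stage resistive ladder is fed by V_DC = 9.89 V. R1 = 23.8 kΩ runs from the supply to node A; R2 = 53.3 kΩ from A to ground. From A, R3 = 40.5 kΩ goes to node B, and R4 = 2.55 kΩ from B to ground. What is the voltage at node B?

Looking into the second stage from A: R3 + R4 = 43.05 kΩ appears in parallel with R2.
Effective lower resistance at A: R2 ‖ 43.05 = 23.81 kΩ.
V_A = 9.89 × 23.81/(23.8 + 23.81) = 4.947 V.
V_B = V_A × 0.05923 = 0.2930 V.

V_B ≈ 0.293 V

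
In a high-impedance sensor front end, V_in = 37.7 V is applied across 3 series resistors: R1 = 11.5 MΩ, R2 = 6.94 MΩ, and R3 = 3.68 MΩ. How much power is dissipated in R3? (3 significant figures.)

The common current is I = 37.7/22.12 = 1.704 µA.
P = I²R = 2.905 × 3.68 = 10.69 µW.

P ≈ 10.7 µW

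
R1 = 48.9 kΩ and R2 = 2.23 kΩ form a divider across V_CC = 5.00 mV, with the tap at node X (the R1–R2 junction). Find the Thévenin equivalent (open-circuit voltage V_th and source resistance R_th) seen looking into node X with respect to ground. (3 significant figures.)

V_th is the unloaded tap voltage: V_CC · R2/(R1+R2) = 5.00 × 0.04361 = 0.2181 mV.
With V_CC suppressed (replaced by a short), R_th = R1 ‖ R2 = (48.90 × 2.23)/(48.90 + 2.23) = 2.133 kΩ.

V_th ≈ 0.218 mV, R_th ≈ 2.13 kΩ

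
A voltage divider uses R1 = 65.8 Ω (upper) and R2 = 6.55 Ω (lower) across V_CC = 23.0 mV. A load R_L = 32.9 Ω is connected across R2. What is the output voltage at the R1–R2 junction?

First combine the lower leg with the load: R2 ‖ R_L = 5.462 Ω.
Voltage divider with the loaded lower leg: V_out = 23.0 × 5.462/(65.8 + 5.462) = 23.0 × 0.07665 = 1.763 mV.

V_out ≈ 1.76 mV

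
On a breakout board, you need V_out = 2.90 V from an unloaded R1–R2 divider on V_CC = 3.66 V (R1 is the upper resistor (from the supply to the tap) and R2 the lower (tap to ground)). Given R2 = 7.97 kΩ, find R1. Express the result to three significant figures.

V_out/V_CC = R2/(R1+R2) = 0.7923.
Rearranging, R1 = R2·(1−k)/k = 7.97 × 0.2621 = 2.089 kΩ.

R1 ≈ 2.09 kΩ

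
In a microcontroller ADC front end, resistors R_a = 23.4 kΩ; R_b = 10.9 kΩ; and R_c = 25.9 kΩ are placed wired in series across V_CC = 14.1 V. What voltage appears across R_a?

ΣR = 23.4 + 10.9 + 25.9 = 60.20 kΩ.
V = V_CC · R/ΣR = 14.1 × 0.3887 = 5.481 V.

V ≈ 5.48 V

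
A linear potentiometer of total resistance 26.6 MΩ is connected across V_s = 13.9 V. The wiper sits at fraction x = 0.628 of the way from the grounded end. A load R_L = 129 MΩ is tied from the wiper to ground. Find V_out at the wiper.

V_out ≈ 8.33 V

Split the track: R_lower = x·R_p = 16.70 MΩ, R_upper = (1−x)·R_p = 9.895 MΩ.
(x·R_p) ‖ R_L = 14.79 MΩ.
V_out = 13.9 × 14.79/(9.895 + 14.79) = 8.328 V.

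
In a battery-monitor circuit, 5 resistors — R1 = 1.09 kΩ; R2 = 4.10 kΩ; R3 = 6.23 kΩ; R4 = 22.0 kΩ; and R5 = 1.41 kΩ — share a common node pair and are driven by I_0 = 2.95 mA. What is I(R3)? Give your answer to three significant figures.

Total conductance ΣG = 1/1.09 + 1/4.10 + 1/6.23 + 1/22.0 + 1/1.41 = 2.077 (units of 1/kΩ).
R3 takes the fraction G_k/ΣG = 0.1605/2.077 = 0.07730, so I = 2.95 × 0.07730 = 0.2280 mA.

I ≈ 0.228 mA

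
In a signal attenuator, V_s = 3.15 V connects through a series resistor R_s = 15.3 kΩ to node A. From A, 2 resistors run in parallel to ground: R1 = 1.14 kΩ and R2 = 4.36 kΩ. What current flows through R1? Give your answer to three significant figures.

I ≈ 0.154 mA

Parallel bank: R_p = 1/(1/1.14 + 1/4.36) = 0.9037 kΩ.
V_A by voltage divider: V_A = 3.15 × 0.9037/(15.3 + 0.9037) = 0.1757 V.
I(R1) = V_A / R1 = 0.1757/1.14 = 0.1541 mA.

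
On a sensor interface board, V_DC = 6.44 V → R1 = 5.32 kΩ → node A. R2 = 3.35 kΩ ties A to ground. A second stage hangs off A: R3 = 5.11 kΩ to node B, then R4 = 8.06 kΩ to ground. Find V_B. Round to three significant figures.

Node A sees R2 in parallel with the series input of stage 2, R3 + R4 = 13.17 kΩ.
Effective lower resistance at A: R2 ‖ 13.17 = 2.671 kΩ.
First divider: V_A = V_DC · 2.671/(5.32 + 2.671) = 2.152 V.
Then the unloaded second divider: V_B = V_A × R4/(R3+R4) = 2.152 × 0.6120 = 1.317 V.

V_B ≈ 1.32 V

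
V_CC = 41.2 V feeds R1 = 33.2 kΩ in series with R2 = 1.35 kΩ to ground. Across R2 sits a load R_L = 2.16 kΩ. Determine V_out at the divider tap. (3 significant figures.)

First combine the lower leg with the load: R2 ‖ R_L = 0.8308 kΩ.
Now apply the divider: V_out = 41.2 × 0.02441 = 1.006 V.
(Unloaded it would be 1.61 V; the load pulls it down.)

V_out ≈ 1.01 V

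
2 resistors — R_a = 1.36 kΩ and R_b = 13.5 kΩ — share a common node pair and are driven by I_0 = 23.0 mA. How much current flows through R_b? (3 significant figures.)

I ≈ 2.10 mA

For two parallel branches, I_k = I_0 · (other R)/(sum of R).
I(R_b) = 23.0 × 1.36/(1.36 + 13.5) = 23.0 × 0.09152 = 2.105 mA.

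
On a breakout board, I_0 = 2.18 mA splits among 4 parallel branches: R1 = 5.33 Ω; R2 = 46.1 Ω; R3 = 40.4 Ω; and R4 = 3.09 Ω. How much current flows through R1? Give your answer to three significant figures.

ΣG = 1/5.33 + 1/46.1 + 1/40.4 + 1/3.09 = 0.5577.
By the current-divider rule, I = I_0 · G_k/ΣG = 2.18 × 0.3364 = 0.7334 mA.

I ≈ 0.733 mA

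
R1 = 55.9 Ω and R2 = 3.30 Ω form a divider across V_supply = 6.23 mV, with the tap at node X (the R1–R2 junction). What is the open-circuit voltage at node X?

V_th ≈ 0.347 mV

V_th is the unloaded tap voltage: V_supply · R2/(R1+R2) = 6.23 × 0.05574 = 0.3473 mV.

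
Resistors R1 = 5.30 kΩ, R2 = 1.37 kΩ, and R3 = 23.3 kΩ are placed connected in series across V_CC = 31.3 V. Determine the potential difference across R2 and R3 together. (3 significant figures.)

V ≈ 25.8 V

Series total: ΣR = 5.30 + 1.37 + 23.3 = 29.97 kΩ.
R_{R2..R3} = 1.37 + 23.3 = 24.67 kΩ.
Voltage divider: V = V_CC · (24.67 / 29.97) = 31.3 × 0.8232 = 25.76 V.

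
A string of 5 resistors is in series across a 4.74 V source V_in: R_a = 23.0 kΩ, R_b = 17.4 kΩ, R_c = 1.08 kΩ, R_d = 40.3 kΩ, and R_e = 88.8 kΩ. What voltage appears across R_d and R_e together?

V ≈ 3.59 V

Total series resistance ΣR = 23.0 + 17.4 + 1.08 + 40.3 + 88.8 = 170.6 kΩ.
R_{R_d..R_e} = 40.3 + 88.8 = 129.1 kΩ.
Voltage divider: V = V_in · (129.1 / 170.6) = 4.74 × 0.7568 = 3.587 V.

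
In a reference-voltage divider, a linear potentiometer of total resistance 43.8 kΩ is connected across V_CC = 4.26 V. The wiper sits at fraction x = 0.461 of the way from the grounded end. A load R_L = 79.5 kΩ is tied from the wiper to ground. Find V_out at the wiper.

V_out ≈ 1.73 V

Split the track: R_lower = x·R_p = 20.19 kΩ, R_upper = (1−x)·R_p = 23.61 kΩ.
Lower segment in parallel with the load: 20.19 ‖ 79.5 = 16.10 kΩ.
Loaded-divider output: V_out = 4.26 × 0.4055 = 1.727 V.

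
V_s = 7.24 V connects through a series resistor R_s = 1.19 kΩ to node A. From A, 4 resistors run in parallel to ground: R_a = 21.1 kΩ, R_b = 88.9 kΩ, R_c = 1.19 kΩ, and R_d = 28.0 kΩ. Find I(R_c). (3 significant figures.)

I ≈ 2.88 mA

Equivalent of the parallel group: R_p = 1.070 kΩ.
V_A = 7.24 × 1.070/2.260 = 3.428 V.
I(R_c) = V_A / R_c = 3.428/1.19 = 2.880 mA.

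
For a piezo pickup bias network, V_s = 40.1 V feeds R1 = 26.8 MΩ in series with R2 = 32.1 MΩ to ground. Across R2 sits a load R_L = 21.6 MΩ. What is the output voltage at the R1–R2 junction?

The load sits in parallel with R2, giving an effective lower resistance R2' = R2·R_L/(R2+R_L) = 12.91 MΩ.
Then V_out = V_s · R2'/(R1 + R2') = 40.1 × 12.91/39.71 = 13.04 V.

V_out ≈ 13.0 V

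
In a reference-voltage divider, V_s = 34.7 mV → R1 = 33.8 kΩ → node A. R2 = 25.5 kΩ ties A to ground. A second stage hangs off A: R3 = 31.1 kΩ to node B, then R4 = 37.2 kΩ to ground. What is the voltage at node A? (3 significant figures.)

V_A ≈ 12.3 mV

Node A sees R2 in parallel with the series input of stage 2, R3 + R4 = 68.30 kΩ.
Effective lower resistance at A: R2 ‖ 68.30 = 18.57 kΩ.
First divider: V_A = V_s · 18.57/(33.8 + 18.57) = 12.30 mV.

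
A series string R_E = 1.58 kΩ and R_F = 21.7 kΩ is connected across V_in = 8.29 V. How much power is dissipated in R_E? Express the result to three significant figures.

ΣR = 23.28 kΩ → I = 8.29/23.28 = 0.3561 mA.
P = I²R = 0.1268 × 1.58 = 0.2004 mW.

P ≈ 0.200 mW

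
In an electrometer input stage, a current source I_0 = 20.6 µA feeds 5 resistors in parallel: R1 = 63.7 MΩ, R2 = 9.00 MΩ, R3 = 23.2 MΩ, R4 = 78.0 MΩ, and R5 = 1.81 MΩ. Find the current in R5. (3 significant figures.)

Total conductance ΣG = 1/63.7 + 1/9.00 + 1/23.2 + 1/78.0 + 1/1.81 = 0.7352 (units of 1/MΩ).
Current divider: I(R5) = I_0 · G_k/ΣG = 20.6 × (0.5525/0.7352) = 20.6 × 0.7515 = 15.48 µA.

I ≈ 15.5 µA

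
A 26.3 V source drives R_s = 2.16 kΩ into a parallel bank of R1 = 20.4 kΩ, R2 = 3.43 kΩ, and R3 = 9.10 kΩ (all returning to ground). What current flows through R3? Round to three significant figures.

I ≈ 1.46 mA

Parallel bank: R_p = 1/(1/20.4 + 1/3.43 + 1/9.10) = 2.220 kΩ.
V_A = 26.3 × 2.220/4.380 = 13.33 V.
I(R3) = V_A / R3 = 13.33/9.10 = 1.465 mA.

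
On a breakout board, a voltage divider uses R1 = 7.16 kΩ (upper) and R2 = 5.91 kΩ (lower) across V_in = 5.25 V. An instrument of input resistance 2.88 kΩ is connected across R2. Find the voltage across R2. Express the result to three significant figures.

First combine the lower leg with the load: R2 ‖ R_L = 1.936 kΩ.
Voltage divider with the loaded lower leg: V_out = 5.25 × 1.936/(7.16 + 1.936) = 5.25 × 0.2129 = 1.118 V.

V_out ≈ 1.12 V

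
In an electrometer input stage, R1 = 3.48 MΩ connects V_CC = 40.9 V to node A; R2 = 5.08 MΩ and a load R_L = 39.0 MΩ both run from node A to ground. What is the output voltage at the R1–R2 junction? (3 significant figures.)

The load sits in parallel with R2, giving an effective lower resistance R2' = R2·R_L/(R2+R_L) = 4.495 MΩ.
Now apply the divider: V_out = 40.9 × 0.5636 = 23.05 V.
(Unloaded it would be 24.3 V; the load pulls it down.)

V_out ≈ 23.1 V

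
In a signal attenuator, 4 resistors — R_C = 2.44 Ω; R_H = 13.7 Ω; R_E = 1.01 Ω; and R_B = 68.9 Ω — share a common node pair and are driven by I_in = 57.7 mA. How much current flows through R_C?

Total conductance ΣG = 1/2.44 + 1/13.7 + 1/1.01 + 1/68.9 = 1.487 (units of 1/Ω).
Current divider: I(R_C) = I_in · G_k/ΣG = 57.7 × (0.4098/1.487) = 57.7 × 0.2755 = 15.90 mA.

I ≈ 15.9 mA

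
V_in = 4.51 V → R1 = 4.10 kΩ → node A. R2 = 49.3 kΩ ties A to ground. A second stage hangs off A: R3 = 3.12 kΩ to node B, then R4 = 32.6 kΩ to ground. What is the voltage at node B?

V_B ≈ 3.44 V

Looking into the second stage from A: R3 + R4 = 35.72 kΩ appears in parallel with R2.
R2 ‖ (R3+R4) = 20.71 kΩ.
First divider: V_A = V_in · 20.71/(4.10 + 20.71) = 3.765 V.
Then the unloaded second divider: V_B = V_A × R4/(R3+R4) = 3.765 × 0.9127 = 3.436 V.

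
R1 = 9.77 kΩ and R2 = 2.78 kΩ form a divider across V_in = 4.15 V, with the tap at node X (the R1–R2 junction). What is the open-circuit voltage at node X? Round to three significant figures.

V_th is the unloaded tap voltage: V_in · R2/(R1+R2) = 4.15 × 0.2215 = 0.9193 V.

V_th ≈ 0.919 V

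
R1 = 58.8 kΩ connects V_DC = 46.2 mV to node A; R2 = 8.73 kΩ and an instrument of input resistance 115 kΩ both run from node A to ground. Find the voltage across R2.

The load sits in parallel with R2, giving an effective lower resistance R2' = R2·R_L/(R2+R_L) = 8.114 kΩ.
Then V_out = V_DC · R2'/(R1 + R2') = 46.2 × 8.114/66.91 = 5.602 mV.
(Unloaded it would be 5.97 mV; the load pulls it down.)

V_out ≈ 5.60 mV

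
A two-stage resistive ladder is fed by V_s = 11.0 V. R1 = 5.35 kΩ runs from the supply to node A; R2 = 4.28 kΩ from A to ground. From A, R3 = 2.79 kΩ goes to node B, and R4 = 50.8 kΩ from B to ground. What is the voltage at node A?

V_A ≈ 4.68 V

Node A sees R2 in parallel with the series input of stage 2, R3 + R4 = 53.59 kΩ.
R2 ‖ (R3+R4) = 3.963 kΩ.
V_A = 11.0 × 3.963/(5.35 + 3.963) = 4.681 V.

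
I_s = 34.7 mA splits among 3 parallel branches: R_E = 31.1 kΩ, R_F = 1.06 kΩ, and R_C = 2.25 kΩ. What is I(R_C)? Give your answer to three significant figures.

Conductances: ΣG = 1/31.1 + 1/1.06 + 1/2.25 = 1.420 (1/kΩ).
R_C takes the fraction G_k/ΣG = 0.4444/1.420 = 0.3130, so I = 34.7 × 0.3130 = 10.86 mA.

I ≈ 10.9 mA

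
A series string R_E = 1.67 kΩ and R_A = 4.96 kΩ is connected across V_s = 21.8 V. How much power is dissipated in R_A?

P ≈ 53.6 mW

The common current is I = 21.8/6.630 = 3.288 mA.
V(R_A) = I·R = 16.31 V; P = V·I = 16.31 × 3.288 = 53.63 mW.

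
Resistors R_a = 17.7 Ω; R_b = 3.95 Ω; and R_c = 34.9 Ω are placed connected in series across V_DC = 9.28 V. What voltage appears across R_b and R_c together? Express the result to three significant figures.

V ≈ 6.38 V

Total series resistance ΣR = 17.7 + 3.95 + 34.9 = 56.55 Ω.
R_{R_b..R_c} = 3.95 + 34.9 = 38.85 Ω.
By the voltage-divider rule, V = 9.28 × 38.85/56.55 = 6.375 V.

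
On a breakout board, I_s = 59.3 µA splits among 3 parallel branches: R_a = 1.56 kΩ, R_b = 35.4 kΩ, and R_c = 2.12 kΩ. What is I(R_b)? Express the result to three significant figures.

ΣG = 1/1.56 + 1/35.4 + 1/2.12 = 1.141.
Current divider: I(R_b) = I_s · G_k/ΣG = 59.3 × (0.02825/1.141) = 59.3 × 0.02476 = 1.468 µA.

I ≈ 1.47 µA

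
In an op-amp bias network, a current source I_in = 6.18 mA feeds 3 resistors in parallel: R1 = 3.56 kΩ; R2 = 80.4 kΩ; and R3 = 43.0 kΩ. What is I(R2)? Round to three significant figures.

Total conductance ΣG = 1/3.56 + 1/80.4 + 1/43.0 = 0.3166 (units of 1/kΩ).
By the current-divider rule, I = I_in · G_k/ΣG = 6.18 × 0.03929 = 0.2428 mA.

I ≈ 0.243 mA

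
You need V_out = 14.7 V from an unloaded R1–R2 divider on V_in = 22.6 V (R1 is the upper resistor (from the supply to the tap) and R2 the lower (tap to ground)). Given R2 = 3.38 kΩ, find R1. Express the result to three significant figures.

R1 ≈ 1.82 kΩ

V_out/V_in = R2/(R1+R2) = 0.6504.
R1 = R2·(1/k − 1) = 3.38 × 0.5374 = 1.816 kΩ.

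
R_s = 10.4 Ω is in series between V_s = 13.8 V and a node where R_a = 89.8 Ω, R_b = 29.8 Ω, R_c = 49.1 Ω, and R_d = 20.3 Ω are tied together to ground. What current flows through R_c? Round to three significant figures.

Equivalent of the parallel group: R_p = 8.747 Ω.
V_A = 13.8 × 8.747/19.15 = 6.304 V.
I(R_c) = V_A / R_c = 6.304/49.1 = 0.1284 A.

I ≈ 0.128 A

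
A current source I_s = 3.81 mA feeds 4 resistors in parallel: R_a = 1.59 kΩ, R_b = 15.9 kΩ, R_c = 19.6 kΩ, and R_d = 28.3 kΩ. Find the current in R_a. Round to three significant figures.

Conductances: ΣG = 1/1.59 + 1/15.9 + 1/19.6 + 1/28.3 = 0.7782 (1/kΩ).
Current divider: I(R_a) = I_s · G_k/ΣG = 3.81 × (0.6289/0.7782) = 3.81 × 0.8082 = 3.079 mA.

I ≈ 3.08 mA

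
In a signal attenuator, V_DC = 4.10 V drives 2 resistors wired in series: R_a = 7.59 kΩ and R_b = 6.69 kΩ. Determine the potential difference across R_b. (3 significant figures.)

V ≈ 1.92 V

Total series resistance ΣR = 7.59 + 6.69 = 14.28 kΩ.
By the voltage-divider rule, V = 4.10 × 6.690/14.28 = 1.921 V.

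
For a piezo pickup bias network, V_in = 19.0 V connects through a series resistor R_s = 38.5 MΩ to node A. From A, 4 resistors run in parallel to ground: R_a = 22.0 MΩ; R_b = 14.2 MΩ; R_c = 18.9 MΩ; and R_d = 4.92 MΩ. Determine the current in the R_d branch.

Parallel bank: R_p = 1/(1/22.0 + 1/14.2 + 1/18.9 + 1/4.92) = 2.688 MΩ.
Node voltage V_A = V_in · R_p/(R_s + R_p) = 19.0 × 0.06526 = 1.240 V.
Branch current I = V_A/R_d = 1.240/4.92 = 0.2520 µA.

I ≈ 0.252 µA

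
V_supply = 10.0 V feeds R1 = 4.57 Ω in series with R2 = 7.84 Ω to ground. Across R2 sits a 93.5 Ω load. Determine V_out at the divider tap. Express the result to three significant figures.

R2 ‖ R_L = (7.84 × 93.5)/(7.84 + 93.5) = 7.233 Ω.
Now apply the divider: V_out = 10.0 × 0.6128 = 6.128 V.

V_out ≈ 6.13 V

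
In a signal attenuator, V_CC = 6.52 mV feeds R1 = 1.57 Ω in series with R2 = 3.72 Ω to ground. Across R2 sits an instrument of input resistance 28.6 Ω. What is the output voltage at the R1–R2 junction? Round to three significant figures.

V_out ≈ 4.41 mV

First combine the lower leg with the load: R2 ‖ R_L = 3.292 Ω.
Then V_out = V_CC · R2'/(R1 + R2') = 6.52 × 3.292/4.862 = 4.415 mV.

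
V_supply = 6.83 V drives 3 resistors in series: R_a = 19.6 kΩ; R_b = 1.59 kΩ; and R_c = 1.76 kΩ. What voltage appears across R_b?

ΣR = 19.6 + 1.59 + 1.76 = 22.95 kΩ.
By the voltage-divider rule, V = 6.83 × 1.590/22.95 = 0.4732 V.

V ≈ 0.473 V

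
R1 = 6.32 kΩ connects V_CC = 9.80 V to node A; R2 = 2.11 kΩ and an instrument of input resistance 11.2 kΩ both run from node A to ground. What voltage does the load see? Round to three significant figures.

V_out ≈ 2.15 V

R2 ‖ R_L = (2.11 × 11.2)/(2.11 + 11.2) = 1.776 kΩ.
Voltage divider with the loaded lower leg: V_out = 9.80 × 1.776/(6.32 + 1.776) = 9.80 × 0.2193 = 2.149 V.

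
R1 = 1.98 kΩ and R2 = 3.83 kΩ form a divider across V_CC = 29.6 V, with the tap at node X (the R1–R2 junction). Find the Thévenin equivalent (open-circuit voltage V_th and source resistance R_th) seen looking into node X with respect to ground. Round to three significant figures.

Open-circuit (no load on X): V_th = V_CC · R2/(R1 + R2) = 29.6 × 3.83/(1.980 + 3.83) = 19.51 V.
With V_CC suppressed (replaced by a short), R_th = R1 ‖ R2 = (1.980 × 3.83)/(1.980 + 3.83) = 1.305 kΩ.

V_th ≈ 19.5 V, R_th ≈ 1.31 kΩ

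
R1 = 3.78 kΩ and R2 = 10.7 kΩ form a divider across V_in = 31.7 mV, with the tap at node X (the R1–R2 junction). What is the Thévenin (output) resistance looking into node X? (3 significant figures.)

Looking into X with the source shorted: R_th = R1·R2/(R1+R2) = 3.780 × 10.7/14.48 = 2.793 kΩ.

R_th ≈ 2.79 kΩ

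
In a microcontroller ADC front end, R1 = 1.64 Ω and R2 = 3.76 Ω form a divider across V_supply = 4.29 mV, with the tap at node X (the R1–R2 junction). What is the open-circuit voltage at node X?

V_th is the unloaded tap voltage: V_supply · R2/(R1+R2) = 4.29 × 0.6963 = 2.987 mV.

V_th ≈ 2.99 mV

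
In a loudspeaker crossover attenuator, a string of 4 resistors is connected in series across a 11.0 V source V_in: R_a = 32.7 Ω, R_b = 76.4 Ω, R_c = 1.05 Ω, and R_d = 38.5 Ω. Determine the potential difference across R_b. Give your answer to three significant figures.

V ≈ 5.65 V

Total series resistance ΣR = 32.7 + 76.4 + 1.05 + 38.5 = 148.7 Ω.
V = V_in · R/ΣR = 11.0 × 0.5140 = 5.654 V.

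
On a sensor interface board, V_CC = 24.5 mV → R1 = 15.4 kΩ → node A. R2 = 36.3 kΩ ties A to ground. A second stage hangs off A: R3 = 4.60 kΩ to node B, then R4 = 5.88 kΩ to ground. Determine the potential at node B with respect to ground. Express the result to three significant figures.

The second stage (R3 + R4 = 10.48 kΩ) loads node A in parallel with R2.
R2 ‖ (R3+R4) = 8.132 kΩ.
So V_A = 24.5 × 0.3456 = 8.467 mV.
V_B = V_A × 0.5611 = 4.750 mV.

V_B ≈ 4.75 mV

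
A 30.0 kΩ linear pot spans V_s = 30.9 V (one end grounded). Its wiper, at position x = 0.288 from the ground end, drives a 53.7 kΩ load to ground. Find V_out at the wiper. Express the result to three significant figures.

The pot divides into 21.36 kΩ above the wiper and 8.640 kΩ below.
(x·R_p) ‖ R_L = 7.443 kΩ.
V_out = 30.9 × 7.443/(21.36 + 7.443) = 7.985 V.

V_out ≈ 7.98 V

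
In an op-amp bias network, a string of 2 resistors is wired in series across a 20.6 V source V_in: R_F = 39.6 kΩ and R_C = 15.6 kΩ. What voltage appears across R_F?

ΣR = 39.6 + 15.6 = 55.20 kΩ.
By the voltage-divider rule, V = 20.6 × 39.60/55.20 = 14.78 V.

V ≈ 14.8 V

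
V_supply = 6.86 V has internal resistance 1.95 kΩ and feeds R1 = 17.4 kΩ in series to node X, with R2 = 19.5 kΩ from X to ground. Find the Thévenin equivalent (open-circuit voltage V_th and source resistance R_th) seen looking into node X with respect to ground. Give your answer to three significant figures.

V_th ≈ 3.44 V, R_th ≈ 9.71 kΩ

R1' = 1.95 + 17.4 = 19.35 kΩ (source resistance + R1).
Open-circuit (no load on X): V_th = V_supply · R2/(R1' + R2) = 6.86 × 19.5/(19.35 + 19.5) = 3.443 V.
Zeroing V_supply shorts the top of R1' to ground, so R_th = R1' ‖ R2 = 9.712 kΩ.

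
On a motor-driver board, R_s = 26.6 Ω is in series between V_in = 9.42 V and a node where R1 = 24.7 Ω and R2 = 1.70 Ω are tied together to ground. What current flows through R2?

Parallel bank: R_p = 1/(1/24.7 + 1/1.70) = 1.591 Ω.
V_A = 9.42 × 1.591/28.19 = 0.5315 V.
Branch current I = V_A/R2 = 0.5315/1.70 = 0.3126 A.

I ≈ 0.313 A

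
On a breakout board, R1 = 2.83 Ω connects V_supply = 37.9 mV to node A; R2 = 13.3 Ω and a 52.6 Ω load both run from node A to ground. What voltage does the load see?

R2 ‖ R_L = (13.3 × 52.6)/(13.3 + 52.6) = 10.62 Ω.
Voltage divider with the loaded lower leg: V_out = 37.9 × 10.62/(2.83 + 10.62) = 37.9 × 0.7895 = 29.92 mV.

V_out ≈ 29.9 mV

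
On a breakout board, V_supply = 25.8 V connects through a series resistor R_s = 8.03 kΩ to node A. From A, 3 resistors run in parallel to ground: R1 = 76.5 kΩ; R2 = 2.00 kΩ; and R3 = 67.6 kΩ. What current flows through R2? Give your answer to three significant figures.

I ≈ 2.46 mA

Combine the parallel branches: R_p = (1/76.5 + 1/2.00 + 1/67.6)⁻¹ = 1.894 kΩ.
Node voltage V_A = V_supply · R_p/(R_s + R_p) = 25.8 × 0.1909 = 4.925 V.
I(R2) = V_A / R2 = 4.925/2.00 = 2.462 mA.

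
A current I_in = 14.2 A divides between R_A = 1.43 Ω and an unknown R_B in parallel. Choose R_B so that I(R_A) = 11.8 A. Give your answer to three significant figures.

In a two-way split, I_A/I_in = R_B/(R_A + R_B).
11.8/14.2 = R_B/(R_A + R_B) → R_B = R_A · (0.8310)/(1 − 0.8310) = 1.43 × 4.917 = 7.031 Ω.

R_B ≈ 7.03 Ω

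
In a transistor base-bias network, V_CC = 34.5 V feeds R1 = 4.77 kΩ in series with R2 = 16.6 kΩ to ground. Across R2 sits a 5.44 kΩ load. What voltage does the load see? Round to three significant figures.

The load sits in parallel with R2, giving an effective lower resistance R2' = R2·R_L/(R2+R_L) = 4.097 kΩ.
Now apply the divider: V_out = 34.5 × 0.4621 = 15.94 V.

V_out ≈ 15.9 V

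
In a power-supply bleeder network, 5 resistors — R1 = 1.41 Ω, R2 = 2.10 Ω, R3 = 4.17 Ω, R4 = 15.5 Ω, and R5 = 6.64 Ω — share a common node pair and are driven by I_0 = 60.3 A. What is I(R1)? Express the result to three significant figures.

I ≈ 26.1 A

Conductances: ΣG = 1/1.41 + 1/2.10 + 1/4.17 + 1/15.5 + 1/6.64 = 1.640 (1/Ω).
R1 takes the fraction G_k/ΣG = 0.7092/1.640 = 0.4324, so I = 60.3 × 0.4324 = 26.07 A.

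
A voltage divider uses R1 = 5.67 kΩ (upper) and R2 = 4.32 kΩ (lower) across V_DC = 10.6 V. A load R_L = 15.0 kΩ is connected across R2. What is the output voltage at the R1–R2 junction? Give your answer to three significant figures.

First combine the lower leg with the load: R2 ‖ R_L = 3.354 kΩ.
Now apply the divider: V_out = 10.6 × 0.3717 = 3.940 V.

V_out ≈ 3.94 V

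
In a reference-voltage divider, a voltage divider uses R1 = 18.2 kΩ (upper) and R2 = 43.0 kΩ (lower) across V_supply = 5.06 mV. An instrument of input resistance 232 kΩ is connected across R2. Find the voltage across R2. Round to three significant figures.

The load sits in parallel with R2, giving an effective lower resistance R2' = R2·R_L/(R2+R_L) = 36.28 kΩ.
Now apply the divider: V_out = 5.06 × 0.6659 = 3.370 mV.

V_out ≈ 3.37 mV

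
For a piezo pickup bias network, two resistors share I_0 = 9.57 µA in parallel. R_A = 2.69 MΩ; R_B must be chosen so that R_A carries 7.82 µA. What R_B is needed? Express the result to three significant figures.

In a two-way split, I_A/I_0 = R_B/(R_A + R_B).
With f = 0.8171, R_B = R_A · f/(1−f) = 2.69 × 4.469 = 12.02 MΩ.

R_B ≈ 12.0 MΩ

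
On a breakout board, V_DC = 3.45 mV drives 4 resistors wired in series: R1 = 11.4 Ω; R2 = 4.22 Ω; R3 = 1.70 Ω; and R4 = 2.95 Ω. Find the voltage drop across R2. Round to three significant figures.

V ≈ 0.718 mV

Total series resistance ΣR = 11.4 + 4.22 + 1.70 + 2.95 = 20.27 Ω.
V = V_DC · R/ΣR = 3.45 × 0.2082 = 0.7183 mV.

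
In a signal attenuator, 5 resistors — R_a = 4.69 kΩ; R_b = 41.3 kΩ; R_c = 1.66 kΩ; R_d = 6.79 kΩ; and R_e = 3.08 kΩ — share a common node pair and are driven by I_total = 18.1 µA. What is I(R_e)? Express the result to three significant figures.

I ≈ 4.48 µA

Total conductance ΣG = 1/4.69 + 1/41.3 + 1/1.66 + 1/6.79 + 1/3.08 = 1.312 (units of 1/kΩ).
By the current-divider rule, I = I_total · G_k/ΣG = 18.1 × 0.2475 = 4.480 µA.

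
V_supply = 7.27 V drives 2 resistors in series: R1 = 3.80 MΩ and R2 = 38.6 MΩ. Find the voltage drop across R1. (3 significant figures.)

V ≈ 0.652 V

Total series resistance ΣR = 3.80 + 38.6 = 42.40 MΩ.
V = V_supply · R/ΣR = 7.27 × 0.08962 = 0.6516 V.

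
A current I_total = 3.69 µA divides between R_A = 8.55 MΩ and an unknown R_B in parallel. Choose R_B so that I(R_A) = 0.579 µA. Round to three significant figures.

In a two-way split, I_A/I_total = R_B/(R_A + R_B).
0.579/3.69 = R_B/(R_A + R_B) → R_B = R_A · (0.1569)/(1 − 0.1569) = 8.55 × 0.1861 = 1.591 MΩ.

R_B ≈ 1.59 MΩ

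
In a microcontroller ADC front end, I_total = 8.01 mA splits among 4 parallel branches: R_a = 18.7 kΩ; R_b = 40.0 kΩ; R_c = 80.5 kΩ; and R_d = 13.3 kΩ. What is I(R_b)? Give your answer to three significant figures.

I ≈ 1.21 mA

Total conductance ΣG = 1/18.7 + 1/40.0 + 1/80.5 + 1/13.3 = 0.1661 (units of 1/kΩ).
By the current-divider rule, I = I_total · G_k/ΣG = 8.01 × 0.1505 = 1.206 mA.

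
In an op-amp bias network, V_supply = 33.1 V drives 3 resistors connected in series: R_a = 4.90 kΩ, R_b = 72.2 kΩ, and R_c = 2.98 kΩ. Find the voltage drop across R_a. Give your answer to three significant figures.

V ≈ 2.03 V

ΣR = 4.90 + 72.2 + 2.98 = 80.08 kΩ.
Voltage divider: V = V_supply · (4.900 / 80.08) = 33.1 × 0.06119 = 2.025 V.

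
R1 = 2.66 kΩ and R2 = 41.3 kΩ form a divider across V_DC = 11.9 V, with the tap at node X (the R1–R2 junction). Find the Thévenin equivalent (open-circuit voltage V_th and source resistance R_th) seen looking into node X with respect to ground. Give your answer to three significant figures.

V_th ≈ 11.2 V, R_th ≈ 2.50 kΩ

Open-circuit (no load on X): V_th = V_DC · R2/(R1 + R2) = 11.9 × 41.3/(2.660 + 41.3) = 11.18 V.
Zeroing V_DC shorts the top of R1 to ground, so R_th = R1 ‖ R2 = 2.499 kΩ.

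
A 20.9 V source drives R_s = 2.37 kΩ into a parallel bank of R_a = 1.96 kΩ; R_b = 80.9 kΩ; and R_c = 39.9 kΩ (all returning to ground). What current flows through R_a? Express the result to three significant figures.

I ≈ 4.64 mA

Equivalent of the parallel group: R_p = 1.826 kΩ.
V_A = 20.9 × 1.826/4.196 = 9.095 V.
I(R_a) = V_A / R_a = 9.095/1.96 = 4.640 mA.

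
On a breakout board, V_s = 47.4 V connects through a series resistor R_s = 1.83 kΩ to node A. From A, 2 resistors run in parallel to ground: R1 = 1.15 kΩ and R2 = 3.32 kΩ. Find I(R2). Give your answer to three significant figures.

Combine the parallel branches: R_p = (1/1.15 + 1/3.32)⁻¹ = 0.8541 kΩ.
V_A by voltage divider: V_A = 47.4 × 0.8541/(1.83 + 0.8541) = 15.08 V.
Branch current I = V_A/R2 = 15.08/3.32 = 4.543 mA.

I ≈ 4.54 mA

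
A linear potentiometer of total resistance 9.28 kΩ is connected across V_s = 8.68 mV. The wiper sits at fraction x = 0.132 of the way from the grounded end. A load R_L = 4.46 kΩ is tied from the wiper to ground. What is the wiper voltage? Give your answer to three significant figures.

V_out ≈ 0.925 mV

Lower segment x·R_p = 1.225 kΩ; upper segment (1−x)·R_p = 8.055 kΩ.
(x·R_p) ‖ R_L = 0.9610 kΩ.
Loaded-divider output: V_out = 8.68 × 0.1066 = 0.9252 mV.
(Unloaded: V_out = x·V_s = 1.15 mV.)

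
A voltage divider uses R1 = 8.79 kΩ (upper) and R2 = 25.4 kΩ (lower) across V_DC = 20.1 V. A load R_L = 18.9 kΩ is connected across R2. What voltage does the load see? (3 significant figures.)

R2 ‖ R_L = (25.4 × 18.9)/(25.4 + 18.9) = 10.84 kΩ.
Voltage divider with the loaded lower leg: V_out = 20.1 × 10.84/(8.79 + 10.84) = 20.1 × 0.5521 = 11.10 V.

V_out ≈ 11.1 V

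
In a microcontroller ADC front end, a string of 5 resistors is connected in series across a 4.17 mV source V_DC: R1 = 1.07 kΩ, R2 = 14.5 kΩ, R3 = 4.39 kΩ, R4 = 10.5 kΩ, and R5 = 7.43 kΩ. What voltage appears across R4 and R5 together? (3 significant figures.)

Series total: ΣR = 1.07 + 14.5 + 4.39 + 10.5 + 7.43 = 37.89 kΩ.
R_{R4..R5} = 10.5 + 7.43 = 17.93 kΩ.
V = V_DC · R/ΣR = 4.17 × 0.4732 = 1.973 mV.

V ≈ 1.97 mV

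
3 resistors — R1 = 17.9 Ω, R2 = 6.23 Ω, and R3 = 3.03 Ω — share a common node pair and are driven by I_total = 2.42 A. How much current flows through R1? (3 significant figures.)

I ≈ 0.247 A

Total conductance ΣG = 1/17.9 + 1/6.23 + 1/3.03 = 0.5464 (units of 1/Ω).
By the current-divider rule, I = I_total · G_k/ΣG = 2.42 × 0.1022 = 0.2474 A.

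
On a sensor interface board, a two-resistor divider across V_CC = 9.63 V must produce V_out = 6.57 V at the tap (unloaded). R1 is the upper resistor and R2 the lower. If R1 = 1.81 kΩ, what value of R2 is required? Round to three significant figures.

V_out/V_CC = R2/(R1+R2) = 0.6822.
R2 = R1 · 0.6822/(1 − 0.6822) = 3.886 kΩ.

R2 ≈ 3.89 kΩ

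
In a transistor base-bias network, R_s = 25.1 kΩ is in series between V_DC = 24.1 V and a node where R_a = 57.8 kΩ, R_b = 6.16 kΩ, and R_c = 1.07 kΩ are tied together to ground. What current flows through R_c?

I ≈ 0.778 mA

Equivalent of the parallel group: R_p = 0.8975 kΩ.
V_A by voltage divider: V_A = 24.1 × 0.8975/(25.1 + 0.8975) = 0.8320 V.
I(R_c) = V_A / R_c = 0.8320/1.07 = 0.7776 mA.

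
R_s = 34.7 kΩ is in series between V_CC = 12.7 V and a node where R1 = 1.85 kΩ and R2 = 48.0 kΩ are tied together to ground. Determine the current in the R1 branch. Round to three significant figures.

I ≈ 0.335 mA

Combine the parallel branches: R_p = (1/1.85 + 1/48.0)⁻¹ = 1.781 kΩ.
V_A by voltage divider: V_A = 12.7 × 1.781/(34.7 + 1.781) = 0.6201 V.
Branch current I = V_A/R1 = 0.6201/1.85 = 0.3352 mA.
(Check via current divider: I_total = 0.3481 mA; share G_k/ΣG = 0.9629 → same result.)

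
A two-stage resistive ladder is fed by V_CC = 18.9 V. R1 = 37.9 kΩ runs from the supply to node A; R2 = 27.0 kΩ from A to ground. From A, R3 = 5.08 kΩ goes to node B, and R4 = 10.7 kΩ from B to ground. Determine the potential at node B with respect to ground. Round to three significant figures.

V_B ≈ 2.67 V

Node A sees R2 in parallel with the series input of stage 2, R3 + R4 = 15.78 kΩ.
R2 ‖ (R3+R4) = 9.959 kΩ.
First divider: V_A = V_CC · 9.959/(37.9 + 9.959) = 3.933 V.
V_B = V_A × 0.6781 = 2.667 V.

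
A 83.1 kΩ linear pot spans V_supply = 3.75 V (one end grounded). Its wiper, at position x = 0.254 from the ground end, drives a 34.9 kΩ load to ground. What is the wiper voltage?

V_out ≈ 0.656 V

The pot divides into 61.99 kΩ above the wiper and 21.11 kΩ below.
(x·R_p) ‖ R_L = 13.15 kΩ.
V_out = 3.75 × 13.15/(61.99 + 13.15) = 0.6564 V.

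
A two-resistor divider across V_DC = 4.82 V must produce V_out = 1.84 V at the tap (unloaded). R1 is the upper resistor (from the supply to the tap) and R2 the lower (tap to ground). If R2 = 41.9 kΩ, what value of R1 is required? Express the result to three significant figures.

The divider ratio is R2/(R1+R2) = 1.84/4.82 = 0.3817.
R1 = R2·(1/k − 1) = 41.9 × 1.620 = 67.86 kΩ.

R1 ≈ 67.9 kΩ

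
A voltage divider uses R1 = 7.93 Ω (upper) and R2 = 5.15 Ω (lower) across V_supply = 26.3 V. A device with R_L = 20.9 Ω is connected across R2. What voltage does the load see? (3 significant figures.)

R2 ‖ R_L = (5.15 × 20.9)/(5.15 + 20.9) = 4.132 Ω.
Now apply the divider: V_out = 26.3 × 0.3426 = 9.009 V.
(Unloaded it would be 10.4 V; the load pulls it down.)

V_out ≈ 9.01 V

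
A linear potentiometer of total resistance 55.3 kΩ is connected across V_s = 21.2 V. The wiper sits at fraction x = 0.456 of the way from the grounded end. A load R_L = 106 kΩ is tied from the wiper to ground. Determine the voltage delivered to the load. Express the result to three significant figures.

Split the track: R_lower = x·R_p = 25.22 kΩ, R_upper = (1−x)·R_p = 30.08 kΩ.
Lower segment in parallel with the load: 25.22 ‖ 106 = 20.37 kΩ.
Then V_out = V_s · 20.37/(30.08 + 20.37) = 8.559 V.

V_out ≈ 8.56 V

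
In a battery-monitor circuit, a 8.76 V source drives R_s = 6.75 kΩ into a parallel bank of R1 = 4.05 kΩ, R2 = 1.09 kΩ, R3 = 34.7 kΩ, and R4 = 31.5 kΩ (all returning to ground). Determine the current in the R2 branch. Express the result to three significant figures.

I ≈ 0.867 mA

Combine the parallel branches: R_p = (1/4.05 + 1/1.09 + 1/34.7 + 1/31.5)⁻¹ = 0.8164 kΩ.
V_A by voltage divider: V_A = 8.76 × 0.8164/(6.75 + 0.8164) = 0.9452 V.
Branch current I = V_A/R2 = 0.9452/1.09 = 0.8671 mA.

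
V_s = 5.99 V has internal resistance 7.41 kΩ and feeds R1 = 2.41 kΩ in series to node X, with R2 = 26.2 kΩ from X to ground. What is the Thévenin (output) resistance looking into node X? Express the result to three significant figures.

R_th ≈ 7.14 kΩ

R1' = 7.41 + 2.41 = 9.820 kΩ (source resistance + R1).
Looking into X with the source shorted: R_th = R1'·R2/(R1'+R2) = 9.820 × 26.2/36.02 = 7.143 kΩ.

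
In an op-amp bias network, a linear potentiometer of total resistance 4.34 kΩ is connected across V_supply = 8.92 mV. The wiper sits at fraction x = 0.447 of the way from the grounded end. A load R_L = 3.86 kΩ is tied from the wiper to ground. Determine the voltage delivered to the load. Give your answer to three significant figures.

V_out ≈ 3.12 mV

Lower segment x·R_p = 1.940 kΩ; upper segment (1−x)·R_p = 2.400 kΩ.
(x·R_p) ‖ R_L = 1.291 kΩ.
Then V_out = V_supply · 1.291/(2.400 + 1.291) = 3.120 mV.
(Unloaded: V_out = x·V_supply = 3.99 mV.)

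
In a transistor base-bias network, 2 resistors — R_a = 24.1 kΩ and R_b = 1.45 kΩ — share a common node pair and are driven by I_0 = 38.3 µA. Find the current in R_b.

I ≈ 36.1 µA

For two parallel branches, I_k = I_0 · (other R)/(sum of R).
I(R_b) = 38.3 × 24.1/(24.1 + 1.45) = 38.3 × 0.9432 = 36.13 µA.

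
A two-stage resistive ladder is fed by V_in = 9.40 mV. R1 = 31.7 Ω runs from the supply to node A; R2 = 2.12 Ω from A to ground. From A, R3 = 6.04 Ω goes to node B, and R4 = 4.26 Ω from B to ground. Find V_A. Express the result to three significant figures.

V_A ≈ 0.494 mV

Looking into the second stage from A: R3 + R4 = 10.30 Ω appears in parallel with R2.
Effective lower resistance at A: R2 ‖ 10.30 = 1.758 Ω.
V_A = 9.40 × 1.758/(31.7 + 1.758) = 0.4939 mV.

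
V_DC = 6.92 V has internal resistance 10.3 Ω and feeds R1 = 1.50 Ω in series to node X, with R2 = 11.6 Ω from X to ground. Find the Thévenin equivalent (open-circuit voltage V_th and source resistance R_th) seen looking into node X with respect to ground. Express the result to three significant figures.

V_th ≈ 3.43 V, R_th ≈ 5.85 Ω

R1' = 10.3 + 1.50 = 11.80 Ω (source resistance + R1).
Open-circuit (no load on X): V_th = V_DC · R2/(R1' + R2) = 6.92 × 11.6/(11.80 + 11.6) = 3.430 V.
Looking into X with the source shorted: R_th = R1'·R2/(R1'+R2) = 11.80 × 11.6/23.40 = 5.850 Ω.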